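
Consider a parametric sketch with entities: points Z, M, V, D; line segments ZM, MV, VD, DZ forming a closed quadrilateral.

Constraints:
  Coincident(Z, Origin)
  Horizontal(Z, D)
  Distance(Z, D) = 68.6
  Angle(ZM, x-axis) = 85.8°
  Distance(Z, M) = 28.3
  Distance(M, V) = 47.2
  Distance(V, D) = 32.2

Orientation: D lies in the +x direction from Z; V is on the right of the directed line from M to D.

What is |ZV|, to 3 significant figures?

36.8

Z is at the origin; ZD is horizontal with |ZD| = 68.6 and D in +x, so D = (68.6, 0). ZM runs at 85.8° with |ZM| = 28.3, so M = (2.07, 28.2). V is determined by |MV| = 47.2 and |VD| = 32.2 together: it lies at the intersection of circle(M, 47.2) and circle(D, 32.2). With |MD| = 72.3, the foot of the radical line on MD is 44.4 from M and the perpendicular offset is √(47.2² − 44.4²) = 16.1. Taking the right-of-MD solution: V = (36.6, -3.92).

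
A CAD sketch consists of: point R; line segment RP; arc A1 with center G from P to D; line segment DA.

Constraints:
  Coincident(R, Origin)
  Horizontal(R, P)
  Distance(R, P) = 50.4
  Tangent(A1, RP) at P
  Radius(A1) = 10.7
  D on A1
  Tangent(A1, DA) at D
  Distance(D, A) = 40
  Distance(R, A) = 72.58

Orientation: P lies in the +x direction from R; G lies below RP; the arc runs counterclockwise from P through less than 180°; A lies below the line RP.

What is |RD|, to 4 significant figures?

42.28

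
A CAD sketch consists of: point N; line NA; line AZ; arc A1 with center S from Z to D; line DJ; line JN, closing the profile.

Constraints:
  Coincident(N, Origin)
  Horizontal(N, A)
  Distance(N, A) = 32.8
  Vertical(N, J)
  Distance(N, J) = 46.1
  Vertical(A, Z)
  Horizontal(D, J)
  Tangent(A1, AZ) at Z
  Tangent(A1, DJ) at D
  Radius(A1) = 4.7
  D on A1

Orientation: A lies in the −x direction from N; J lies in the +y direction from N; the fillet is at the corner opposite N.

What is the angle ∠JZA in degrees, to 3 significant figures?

98.2°

The virtual corner opposite N is at (-32.8, 46.1). The tangent condition forces SZ to be normal to AZ and the tangent condition forces SD to be normal to DJ, with radius 4.7, so the center S sits 4.7 in from both sides at S = (-28.1, 41.4). That places the tangent points at Z = (-32.8, 41.4) on AZ and D = (-28.1, 46.1) on DJ. Then cos ∠JZA = ZJ·ZA / (|ZJ||ZA|), giving 98.2°.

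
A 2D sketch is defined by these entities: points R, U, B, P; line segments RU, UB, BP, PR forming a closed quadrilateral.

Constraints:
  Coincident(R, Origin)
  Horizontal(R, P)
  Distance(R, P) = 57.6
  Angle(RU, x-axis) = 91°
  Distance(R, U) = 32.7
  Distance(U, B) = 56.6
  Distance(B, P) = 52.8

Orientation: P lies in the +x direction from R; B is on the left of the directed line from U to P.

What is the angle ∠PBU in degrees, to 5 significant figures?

75.083°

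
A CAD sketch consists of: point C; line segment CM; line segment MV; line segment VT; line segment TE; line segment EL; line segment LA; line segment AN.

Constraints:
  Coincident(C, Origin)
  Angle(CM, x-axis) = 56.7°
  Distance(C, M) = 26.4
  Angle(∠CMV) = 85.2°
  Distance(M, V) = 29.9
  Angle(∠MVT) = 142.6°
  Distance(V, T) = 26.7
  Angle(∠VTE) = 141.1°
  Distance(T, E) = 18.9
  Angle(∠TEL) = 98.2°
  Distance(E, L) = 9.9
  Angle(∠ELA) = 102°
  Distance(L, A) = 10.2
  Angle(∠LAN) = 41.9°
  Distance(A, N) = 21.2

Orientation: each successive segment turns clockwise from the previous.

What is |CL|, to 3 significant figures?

45.8

C is at the origin; CM runs at 56.7° with length 26.4, so M = (14.5, 22.1). ∠CMV = 85.2° gives MV at -38.1° from the x-axis; with |MV| = 29.9, V = (38.0, 3.62). ∠MVT = 142.6° gives VT at -75.5° from the x-axis; with |VT| = 26.7, T = (44.7, -22.2). ∠VTE = 141.1° gives TE at -114° from the x-axis; with |TE| = 18.9, E = (36.9, -39.4). ∠TEL = 98.2° gives EL at 164° from the x-axis; with |EL| = 9.9, L = (27.4, -36.7). Then |CL| = |L − C| = 45.8.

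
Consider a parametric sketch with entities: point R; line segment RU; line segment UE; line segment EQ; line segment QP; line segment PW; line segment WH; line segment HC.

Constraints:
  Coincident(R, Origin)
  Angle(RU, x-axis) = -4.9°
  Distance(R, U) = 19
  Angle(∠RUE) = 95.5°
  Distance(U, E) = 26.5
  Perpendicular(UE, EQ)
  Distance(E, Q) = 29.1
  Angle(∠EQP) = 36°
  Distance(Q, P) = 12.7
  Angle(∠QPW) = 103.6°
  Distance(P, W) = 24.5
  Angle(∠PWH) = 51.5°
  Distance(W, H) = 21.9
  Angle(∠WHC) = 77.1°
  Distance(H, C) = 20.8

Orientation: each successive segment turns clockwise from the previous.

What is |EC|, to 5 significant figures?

22.534

∠PWH = 51.5° gives WH at -168.30° from the x-axis; with |WH| = 21.9, H = (-2.3166, -40.978). ∠WHC = 77.1° gives HC at 88.800° from the x-axis; with |HC| = 20.8, C = (-1.8810, -20.182). Then |EC| = |C − E| = 22.534.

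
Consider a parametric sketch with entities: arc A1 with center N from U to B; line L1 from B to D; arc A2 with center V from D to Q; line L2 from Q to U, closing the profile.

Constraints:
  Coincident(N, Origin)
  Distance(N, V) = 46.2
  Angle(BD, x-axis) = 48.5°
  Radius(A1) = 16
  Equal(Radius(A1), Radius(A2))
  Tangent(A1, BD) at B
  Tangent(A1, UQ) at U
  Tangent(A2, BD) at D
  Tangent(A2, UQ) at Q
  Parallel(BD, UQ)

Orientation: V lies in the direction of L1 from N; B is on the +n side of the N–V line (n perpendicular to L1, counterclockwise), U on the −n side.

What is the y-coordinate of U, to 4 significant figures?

-10.60

The slot axis is L1's direction at 48.5°, so u = (cos 48.5°, sin 48.5°) = (0.6626, 0.7490) and n = (−sin 48.5°, cos 48.5°) = (-0.7490, 0.6626). N is at the origin and V lies 46.2 along u from N, so V = 46.2·u = (30.61, 34.60). Tangency of A1 to both parallel lines with radius 16.0 puts B and U at N ± 16.0·n: B = (-11.98, 10.60), U = (11.98, -10.60). So U.y = -10.60.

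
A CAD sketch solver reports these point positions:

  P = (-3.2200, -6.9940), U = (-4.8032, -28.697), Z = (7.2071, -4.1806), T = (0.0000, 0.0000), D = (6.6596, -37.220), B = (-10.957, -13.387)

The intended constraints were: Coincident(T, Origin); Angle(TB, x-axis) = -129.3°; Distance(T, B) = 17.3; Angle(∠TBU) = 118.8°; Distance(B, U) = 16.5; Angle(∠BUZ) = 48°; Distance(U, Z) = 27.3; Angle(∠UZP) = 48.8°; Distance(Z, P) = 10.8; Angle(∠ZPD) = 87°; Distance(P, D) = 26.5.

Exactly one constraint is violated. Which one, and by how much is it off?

Distance(P, D) = 26.5 — off by 5.30.

T = (0.00, 0.00) ✓; TB at -129.3° ✓; |TB| = 17.30 ✓; ∠TBU = 118.8° ✓; |BU| = 16.50 ✓; ∠BUZ = 48.00° ✓; |UZ| = 27.30 ✓; ∠UZP = 48.80° ✓; |ZP| = 10.80 ✓; ∠ZPD = 87.00° ✓; |PD| = 31.80 ✗.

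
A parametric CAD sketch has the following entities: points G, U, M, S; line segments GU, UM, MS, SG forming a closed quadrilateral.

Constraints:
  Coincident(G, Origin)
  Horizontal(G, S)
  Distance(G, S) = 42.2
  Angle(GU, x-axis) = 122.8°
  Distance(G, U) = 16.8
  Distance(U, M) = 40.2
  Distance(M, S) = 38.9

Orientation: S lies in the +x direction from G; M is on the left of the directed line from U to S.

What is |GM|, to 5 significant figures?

43.164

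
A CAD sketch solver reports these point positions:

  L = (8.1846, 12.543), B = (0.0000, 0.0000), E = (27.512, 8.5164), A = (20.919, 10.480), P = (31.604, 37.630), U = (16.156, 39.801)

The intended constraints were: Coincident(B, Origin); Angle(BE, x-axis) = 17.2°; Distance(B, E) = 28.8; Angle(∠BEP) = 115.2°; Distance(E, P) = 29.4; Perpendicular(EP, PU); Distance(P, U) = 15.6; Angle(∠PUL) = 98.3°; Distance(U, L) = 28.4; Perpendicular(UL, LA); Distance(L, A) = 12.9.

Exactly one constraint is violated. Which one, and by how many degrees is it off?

Perpendicular(UL, LA) — off by 7.10°.

B = (0.00, 0.00) ✓; BE at 17.20° ✓; |BE| = 28.80 ✓; ∠BEP = 115.2° ✓; |EP| = 29.40 ✓; ∠(EP, PU) = 90.00° ✓; |PU| = 15.60 ✓; ∠PUL = 98.30° ✓; |UL| = 28.40 ✓; ∠(UL, LA) = 97.10° ✗; |LA| = 12.90 ✓.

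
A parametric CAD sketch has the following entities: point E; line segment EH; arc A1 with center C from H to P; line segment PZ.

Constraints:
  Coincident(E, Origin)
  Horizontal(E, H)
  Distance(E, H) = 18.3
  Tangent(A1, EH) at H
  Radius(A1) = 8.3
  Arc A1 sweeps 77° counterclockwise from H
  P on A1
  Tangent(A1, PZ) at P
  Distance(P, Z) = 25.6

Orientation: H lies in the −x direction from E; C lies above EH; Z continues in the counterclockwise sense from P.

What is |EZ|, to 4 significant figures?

31.69

E is at the origin; EH is horizontal with |EH| = 18.3 and H on the −x side, so H = (-18.30, 0.000). A1 meets EH tangentially, so CH is at right angles to EH, so C = H + (0, 8.3) = (-18.30, 8.300). On A1, H sits at bearing -90° from C; a 77° counterclockwise sweep puts P at bearing -13°, so P = C + 8.3·(cos -13°, sin -13°) = (-10.21, 6.433). Since A1 is tangent to PZ there, CP ⟂ PZ, so PZ runs along (−sin -13°, cos -13°); with |PZ| = 25.6, Z = (-4.454, 31.38). Then |EZ| = |Z − E| = 31.69.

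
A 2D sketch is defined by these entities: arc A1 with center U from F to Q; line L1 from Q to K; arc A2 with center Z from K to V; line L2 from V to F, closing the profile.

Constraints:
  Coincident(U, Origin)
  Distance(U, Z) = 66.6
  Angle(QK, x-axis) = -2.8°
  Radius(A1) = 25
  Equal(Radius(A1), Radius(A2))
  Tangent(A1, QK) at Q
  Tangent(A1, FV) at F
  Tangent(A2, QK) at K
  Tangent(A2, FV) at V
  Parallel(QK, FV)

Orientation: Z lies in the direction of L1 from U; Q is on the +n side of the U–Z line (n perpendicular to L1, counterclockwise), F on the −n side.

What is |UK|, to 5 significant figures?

71.138

The slot axis is L1's direction at -2.8°, so u = (cos -2.8°, sin -2.8°) = (0.99881, -0.048850) and n = (−sin -2.8°, cos -2.8°) = (0.048850, 0.99881). U is at the origin and Z lies 66.6 along u from U, so Z = 66.6·u = (66.520, -3.2534). Tangency of A1 to both parallel lines with radius 25.0 puts Q and F at U ± 25.0·n: Q = (1.2212, 24.970), F = (-1.2212, -24.970). Equal radii place K and V the same way about Z: K = Z + 25.0·n = (67.742, 21.717), V = Z − 25.0·n = (65.299, -28.224). Then |UK| = |K − U| = 71.138.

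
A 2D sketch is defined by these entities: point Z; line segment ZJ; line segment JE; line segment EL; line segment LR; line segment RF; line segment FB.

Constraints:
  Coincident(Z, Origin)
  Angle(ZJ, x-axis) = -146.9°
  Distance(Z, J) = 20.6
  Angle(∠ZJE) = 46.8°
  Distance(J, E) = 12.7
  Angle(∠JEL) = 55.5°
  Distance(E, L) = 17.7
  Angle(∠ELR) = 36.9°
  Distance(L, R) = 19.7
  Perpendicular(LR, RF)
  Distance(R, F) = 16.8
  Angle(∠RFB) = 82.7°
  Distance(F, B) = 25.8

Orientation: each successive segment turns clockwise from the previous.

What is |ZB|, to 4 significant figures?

5.416

Z is at the origin; ZJ runs at -146.9° with length 20.6, so J = (-17.26, -11.25). ∠ZJE = 46.8° gives JE at 79.90° from the x-axis; with |JE| = 12.7, E = (-15.03, 1.253). ∠JEL = 55.5° gives EL at -44.60° from the x-axis; with |EL| = 17.7, L = (-2.427, -11.17). ∠ELR = 36.9° gives LR at 172.3° from the x-axis; with |LR| = 19.7, R = (-21.95, -8.535). LR ⟂ RF, so RF runs at 82.30°; with |RF| = 16.8, F = (-19.70, 8.113). ∠RFB = 82.7° gives FB at -15.00° from the x-axis; with |FB| = 25.8, B = (5.222, 1.436). Then |ZB| = |B − Z| = 5.416.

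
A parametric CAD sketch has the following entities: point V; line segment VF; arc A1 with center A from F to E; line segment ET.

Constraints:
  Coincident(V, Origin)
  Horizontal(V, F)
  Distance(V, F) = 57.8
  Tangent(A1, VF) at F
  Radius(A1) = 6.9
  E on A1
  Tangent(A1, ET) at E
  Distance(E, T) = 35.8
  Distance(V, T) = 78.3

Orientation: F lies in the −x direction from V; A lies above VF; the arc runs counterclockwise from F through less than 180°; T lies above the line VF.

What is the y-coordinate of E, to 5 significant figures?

9.6568

Checks: ∠(AF, FV) = 90.00° ✓; |AE| = 6.900 ✓; ∠(AE, ET) = 90.00° ✓; |ET| = 35.80 ✓; |VT| = 78.30 ✓.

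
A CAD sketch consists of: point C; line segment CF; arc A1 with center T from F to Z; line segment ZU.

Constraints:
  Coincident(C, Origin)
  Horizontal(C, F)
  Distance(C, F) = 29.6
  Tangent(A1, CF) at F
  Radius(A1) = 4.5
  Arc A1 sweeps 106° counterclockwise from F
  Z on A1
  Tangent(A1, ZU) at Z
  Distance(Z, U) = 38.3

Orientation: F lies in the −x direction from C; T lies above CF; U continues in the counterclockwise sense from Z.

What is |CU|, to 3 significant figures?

55.6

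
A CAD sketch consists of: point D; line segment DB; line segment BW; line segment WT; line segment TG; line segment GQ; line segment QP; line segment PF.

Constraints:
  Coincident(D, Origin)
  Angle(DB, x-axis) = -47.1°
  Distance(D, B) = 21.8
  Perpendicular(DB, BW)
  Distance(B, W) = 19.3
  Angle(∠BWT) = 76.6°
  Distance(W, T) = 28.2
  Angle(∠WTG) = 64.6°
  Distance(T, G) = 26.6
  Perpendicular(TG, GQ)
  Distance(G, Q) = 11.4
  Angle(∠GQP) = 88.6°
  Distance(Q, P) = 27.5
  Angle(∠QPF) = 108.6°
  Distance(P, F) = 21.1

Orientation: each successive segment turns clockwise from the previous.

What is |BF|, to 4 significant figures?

41.17

∠GQP = 88.6° gives QP at -177.3° from the x-axis; with |QP| = 27.5, P = (-13.31, -15.33). ∠QPF = 108.6° gives PF at 111.3° from the x-axis; with |PF| = 21.1, F = (-20.97, 4.331). Then |BF| = |F − B| = 41.17.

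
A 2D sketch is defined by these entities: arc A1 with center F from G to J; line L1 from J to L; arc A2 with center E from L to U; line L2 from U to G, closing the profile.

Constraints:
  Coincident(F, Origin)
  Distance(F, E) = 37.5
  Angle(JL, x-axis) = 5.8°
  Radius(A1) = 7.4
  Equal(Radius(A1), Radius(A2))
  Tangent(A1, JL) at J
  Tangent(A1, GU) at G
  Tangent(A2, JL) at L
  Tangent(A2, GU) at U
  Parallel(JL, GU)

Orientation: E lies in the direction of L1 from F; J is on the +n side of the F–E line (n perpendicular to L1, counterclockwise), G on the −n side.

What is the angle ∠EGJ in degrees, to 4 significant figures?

78.84°

F is at the origin and E lies 37.5 along u from F, so E = 37.5·u = (37.31, 3.790). Tangency of A1 to both parallel lines with radius 7.4 puts J and G at F ± 7.4·n: J = (-0.7478, 7.362), G = (0.7478, -7.362). Then cos ∠EGJ = GE·GJ / (|GE||GJ|), giving 78.84°.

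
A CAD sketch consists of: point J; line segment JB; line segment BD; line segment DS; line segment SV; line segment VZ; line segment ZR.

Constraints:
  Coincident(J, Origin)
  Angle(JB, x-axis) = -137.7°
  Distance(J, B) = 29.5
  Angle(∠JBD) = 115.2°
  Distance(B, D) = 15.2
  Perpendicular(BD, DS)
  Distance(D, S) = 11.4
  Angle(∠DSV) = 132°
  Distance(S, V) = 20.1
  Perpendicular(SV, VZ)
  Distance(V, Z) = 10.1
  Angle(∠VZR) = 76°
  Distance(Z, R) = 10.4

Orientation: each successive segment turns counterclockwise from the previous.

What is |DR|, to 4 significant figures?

17.66

J is at the origin; JB runs at -137.7° with length 29.5, so B = (-21.82, -19.85). ∠JBD = 115.2° gives BD at -72.90° from the x-axis; with |BD| = 15.2, D = (-17.35, -34.38). The perpendicularity gives DS at right angles to BD, so DS runs at 17.10°; with |DS| = 11.4, S = (-6.454, -31.03). ∠DSV = 132.0° gives SV at 65.10° from the x-axis; with |SV| = 20.1, V = (2.009, -12.80). The perpendicularity gives VZ at right angles to SV, so VZ runs at 155.1°; with |VZ| = 10.1, Z = (-7.152, -8.546). ∠VZR = 76.0° gives ZR at -100.9° from the x-axis; with |ZR| = 10.4, R = (-9.119, -18.76). Then |DR| = |R − D| = 17.66.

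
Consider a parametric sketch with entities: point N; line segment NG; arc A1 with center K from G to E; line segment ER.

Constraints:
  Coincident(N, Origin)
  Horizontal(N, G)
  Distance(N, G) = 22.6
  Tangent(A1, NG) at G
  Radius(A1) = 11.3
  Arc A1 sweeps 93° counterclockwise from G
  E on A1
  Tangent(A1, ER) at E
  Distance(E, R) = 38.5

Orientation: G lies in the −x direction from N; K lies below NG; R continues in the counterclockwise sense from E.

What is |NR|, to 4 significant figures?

59.58

N is at the origin; N and G share the same y with |NG| = 22.6 and G on the −x side, so G = (-22.60, 0.000). Since A1 is tangent to NG there, KG ⟂ NG, so K = G + (0, -11.3) = (-22.60, -11.30). On A1, G sits at bearing 90° from K; a 93° counterclockwise sweep puts E at bearing 183°, so E = K + 11.3·(cos 183°, sin 183°) = (-33.88, -11.89). Tangency of A1 to ER means the radius KE is perpendicular to ER, so ER runs along (−sin 183°, cos 183°); with |ER| = 38.5, R = (-31.87, -50.34). Then |NR| = |R − N| = 59.58.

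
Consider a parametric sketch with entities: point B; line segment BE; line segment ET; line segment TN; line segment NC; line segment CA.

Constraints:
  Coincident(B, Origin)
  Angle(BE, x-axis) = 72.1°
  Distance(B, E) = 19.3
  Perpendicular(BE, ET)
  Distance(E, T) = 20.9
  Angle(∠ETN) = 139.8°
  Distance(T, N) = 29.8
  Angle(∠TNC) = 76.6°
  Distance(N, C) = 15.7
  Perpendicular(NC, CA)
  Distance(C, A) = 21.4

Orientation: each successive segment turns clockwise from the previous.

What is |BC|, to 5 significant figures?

32.374

∠ETN = 139.8° gives TN at -58.100° from the x-axis; with |TN| = 29.8, N = (41.568, -13.357). ∠TNC = 76.6° gives NC at -161.50° from the x-axis; with |NC| = 15.7, C = (26.679, -18.339). Then |BC| = |C − B| = 32.374.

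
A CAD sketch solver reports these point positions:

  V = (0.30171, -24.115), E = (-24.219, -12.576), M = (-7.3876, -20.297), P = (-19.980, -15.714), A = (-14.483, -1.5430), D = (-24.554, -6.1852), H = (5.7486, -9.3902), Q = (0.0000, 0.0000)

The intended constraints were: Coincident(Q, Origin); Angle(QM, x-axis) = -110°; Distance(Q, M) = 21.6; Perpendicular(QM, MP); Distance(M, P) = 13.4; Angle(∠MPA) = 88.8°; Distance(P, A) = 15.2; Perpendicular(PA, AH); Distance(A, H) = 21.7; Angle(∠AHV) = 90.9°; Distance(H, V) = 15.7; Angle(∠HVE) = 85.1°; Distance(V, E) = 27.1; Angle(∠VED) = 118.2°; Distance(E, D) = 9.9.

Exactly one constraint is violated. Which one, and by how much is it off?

Distance(E, D) = 9.9 — off by 3.50.

Q = (0.00, 0.00) ✓; QM at -110.0° ✓; |QM| = 21.60 ✓; ∠(QM, MP) = 90.00° ✓; |MP| = 13.40 ✓; ∠MPA = 88.80° ✓; |PA| = 15.20 ✓; ∠(PA, AH) = 90.00° ✓; |AH| = 21.70 ✓; ∠AHV = 90.90° ✓; |HV| = 15.70 ✓; ∠HVE = 85.10° ✓; |VE| = 27.10 ✓; ∠VED = 118.2° ✓; |ED| = 6.400 ✗.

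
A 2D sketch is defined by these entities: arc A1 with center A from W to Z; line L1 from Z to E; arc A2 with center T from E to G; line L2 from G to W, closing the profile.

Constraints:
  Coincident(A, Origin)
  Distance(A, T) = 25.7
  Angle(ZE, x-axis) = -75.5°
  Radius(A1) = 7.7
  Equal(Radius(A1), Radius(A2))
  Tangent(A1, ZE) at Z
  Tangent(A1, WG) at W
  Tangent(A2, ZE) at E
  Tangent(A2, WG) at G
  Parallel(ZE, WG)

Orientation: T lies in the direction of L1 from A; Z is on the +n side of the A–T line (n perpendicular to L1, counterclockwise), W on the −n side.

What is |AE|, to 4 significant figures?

26.83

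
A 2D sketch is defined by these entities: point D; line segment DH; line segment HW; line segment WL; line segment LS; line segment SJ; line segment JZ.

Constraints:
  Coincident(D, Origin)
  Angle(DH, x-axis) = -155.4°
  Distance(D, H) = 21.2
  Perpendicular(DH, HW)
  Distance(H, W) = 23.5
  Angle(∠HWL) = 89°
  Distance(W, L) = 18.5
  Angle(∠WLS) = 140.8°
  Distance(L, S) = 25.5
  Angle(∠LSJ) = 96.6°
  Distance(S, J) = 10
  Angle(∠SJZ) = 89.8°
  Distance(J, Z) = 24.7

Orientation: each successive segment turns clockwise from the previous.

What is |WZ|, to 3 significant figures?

16.5

D is at the origin; DH runs at -155.4° with length 21.2, so H = (-19.3, -8.83). DH ⟂ HW, so HW runs at 115°; with |HW| = 23.5, W = (-29.1, 12.5). ∠HWL = 89.0° gives WL at 23.6° from the x-axis; with |WL| = 18.5, L = (-12.1, 19.9). ∠WLS = 140.8° gives LS at -15.6° from the x-axis; with |LS| = 25.5, S = (12.5, 13.1). ∠LSJ = 96.6° gives SJ at -99.0° from the x-axis; with |SJ| = 10.0, J = (10.9, 3.21). ∠SJZ = 89.8° gives JZ at 171° from the x-axis; with |JZ| = 24.7, Z = (-13.5, 7.16). Then |WZ| = |Z − W| = 16.5.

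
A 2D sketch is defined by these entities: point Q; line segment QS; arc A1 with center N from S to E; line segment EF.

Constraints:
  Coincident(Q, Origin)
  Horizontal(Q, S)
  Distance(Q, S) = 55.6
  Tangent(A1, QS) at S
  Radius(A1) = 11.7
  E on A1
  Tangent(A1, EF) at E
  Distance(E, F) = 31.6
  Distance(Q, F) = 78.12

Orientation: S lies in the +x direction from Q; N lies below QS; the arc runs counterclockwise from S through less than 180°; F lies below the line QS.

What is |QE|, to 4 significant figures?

49.64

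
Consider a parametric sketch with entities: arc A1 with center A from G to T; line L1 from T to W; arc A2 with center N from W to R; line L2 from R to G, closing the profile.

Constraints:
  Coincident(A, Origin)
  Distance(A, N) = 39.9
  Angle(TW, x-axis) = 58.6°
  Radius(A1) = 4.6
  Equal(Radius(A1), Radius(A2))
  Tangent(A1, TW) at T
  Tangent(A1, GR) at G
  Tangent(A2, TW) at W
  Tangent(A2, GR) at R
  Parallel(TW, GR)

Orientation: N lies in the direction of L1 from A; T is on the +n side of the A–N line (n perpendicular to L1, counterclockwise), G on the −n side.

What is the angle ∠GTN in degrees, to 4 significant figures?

83.42°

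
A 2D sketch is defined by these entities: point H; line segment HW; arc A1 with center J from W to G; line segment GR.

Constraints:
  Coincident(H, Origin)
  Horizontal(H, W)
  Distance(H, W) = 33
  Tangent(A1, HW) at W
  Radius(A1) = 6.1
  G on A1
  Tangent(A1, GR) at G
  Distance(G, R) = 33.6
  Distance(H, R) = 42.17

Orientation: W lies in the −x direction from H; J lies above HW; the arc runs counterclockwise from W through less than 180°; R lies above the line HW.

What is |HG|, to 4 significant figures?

27.47

Checks: |JW| = 6.100 ✓; |JG| = 6.100 ✓; ∠(JG, GR) = 90.00° ✓; |GR| = 33.60 ✓; |HR| = 42.17 ✓.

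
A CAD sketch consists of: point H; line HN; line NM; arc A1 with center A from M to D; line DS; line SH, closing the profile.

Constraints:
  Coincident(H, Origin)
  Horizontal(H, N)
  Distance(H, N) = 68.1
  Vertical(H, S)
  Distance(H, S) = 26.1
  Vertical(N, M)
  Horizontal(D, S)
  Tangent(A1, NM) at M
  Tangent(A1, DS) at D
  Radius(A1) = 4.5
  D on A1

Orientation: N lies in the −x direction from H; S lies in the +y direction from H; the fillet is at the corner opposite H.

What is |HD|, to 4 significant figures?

68.75

H is at the origin; HN is horizontal with |HN| = 68.1 and N on the −x side, so N = (-68.10, 0.000). H and S share the same x with |HS| = 26.1 and S on the +y side, so S = (0.000, 26.10). The virtual corner opposite H is at (-68.10, 26.10). Since A1 is tangent to NM there, AM ⟂ NM and tangency of A1 to DS means the radius AD is perpendicular to DS, with radius 4.5, so the center A sits 4.5 in from both sides at A = (-63.60, 21.60). That places the tangent points at M = (-68.10, 21.60) on NM and D = (-63.60, 26.10) on DS. Then |HD| = |D − H| = 68.75.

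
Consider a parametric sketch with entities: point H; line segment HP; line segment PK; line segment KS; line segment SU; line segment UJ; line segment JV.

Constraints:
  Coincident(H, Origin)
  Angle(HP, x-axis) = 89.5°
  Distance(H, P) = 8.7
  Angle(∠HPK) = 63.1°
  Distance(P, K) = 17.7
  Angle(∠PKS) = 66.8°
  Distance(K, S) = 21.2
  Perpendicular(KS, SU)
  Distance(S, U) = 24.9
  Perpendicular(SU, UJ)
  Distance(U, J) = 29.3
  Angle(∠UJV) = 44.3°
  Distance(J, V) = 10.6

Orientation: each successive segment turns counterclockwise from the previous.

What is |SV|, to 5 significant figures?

27.886

H is at the origin; HP runs at 89.5° with length 8.7, so P = (0.075921, 8.6997). ∠HPK = 63.1° gives PK at -153.60° from the x-axis; with |PK| = 17.7, K = (-15.778, 0.82963). ∠PKS = 66.8° gives KS at -40.400° from the x-axis; with |KS| = 21.2, S = (0.36643, -12.911). The perpendicularity gives SU at right angles to KS, so SU runs at 49.600°; with |SU| = 24.9, U = (16.505, 6.0518). SU ⟂ UJ, so UJ runs at 139.60°; with |UJ| = 29.3, J = (-5.8085, 25.042). ∠UJV = 44.3° gives JV at -84.700° from the x-axis; with |JV| = 10.6, V = (-4.8293, 14.487). Then |SV| = |V − S| = 27.886.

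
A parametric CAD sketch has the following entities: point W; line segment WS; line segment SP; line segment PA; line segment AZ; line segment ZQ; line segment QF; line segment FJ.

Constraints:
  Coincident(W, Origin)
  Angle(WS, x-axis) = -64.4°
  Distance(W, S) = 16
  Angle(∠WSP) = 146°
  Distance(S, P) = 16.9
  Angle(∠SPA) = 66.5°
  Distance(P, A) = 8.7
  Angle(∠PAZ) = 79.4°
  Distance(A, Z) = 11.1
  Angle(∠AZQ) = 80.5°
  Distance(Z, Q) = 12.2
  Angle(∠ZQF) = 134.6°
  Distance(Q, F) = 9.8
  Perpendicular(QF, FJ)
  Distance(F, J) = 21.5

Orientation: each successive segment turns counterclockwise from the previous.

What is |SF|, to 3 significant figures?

23.6

W is at the origin; WS runs at -64.4° with length 16.0, so S = (6.91, -14.4). ∠WSP = 146.0° gives SP at -30.4° from the x-axis; with |SP| = 16.9, P = (21.5, -23.0). ∠SPA = 66.5° gives PA at 83.1° from the x-axis; with |PA| = 8.7, A = (22.5, -14.3). ∠PAZ = 79.4° gives AZ at -176° from the x-axis; with |AZ| = 11.1, Z = (11.5, -15.1). ∠AZQ = 80.5° gives ZQ at -76.8° from the x-axis; with |ZQ| = 12.2, Q = (14.2, -26.9). ∠ZQF = 134.6° gives QF at -31.4° from the x-axis; with |QF| = 9.8, F = (22.6, -32.0). Then |SF| = |F − S| = 23.6.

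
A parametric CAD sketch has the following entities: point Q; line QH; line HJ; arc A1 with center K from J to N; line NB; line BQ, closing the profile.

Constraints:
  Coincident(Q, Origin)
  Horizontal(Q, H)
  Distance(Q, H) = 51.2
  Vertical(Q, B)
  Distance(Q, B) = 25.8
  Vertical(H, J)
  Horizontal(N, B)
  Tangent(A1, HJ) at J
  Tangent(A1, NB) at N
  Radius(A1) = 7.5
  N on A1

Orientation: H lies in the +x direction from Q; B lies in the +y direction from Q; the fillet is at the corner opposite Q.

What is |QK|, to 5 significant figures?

47.377

Q is at the origin; QH is horizontal with |QH| = 51.2 and H on the +x side, so H = (51.200, 0.0000). Q and B share the same x with |QB| = 25.8 and B on the +y side, so B = (0.0000, 25.800). The virtual corner opposite Q is at (51.200, 25.800). Tangency of A1 to HJ means the radius KJ is perpendicular to HJ and since A1 is tangent to NB there, KN ⟂ NB, with radius 7.5, so the center K sits 7.5 in from both sides at K = (43.700, 18.300). Then |QK| = |K − Q| = 47.377.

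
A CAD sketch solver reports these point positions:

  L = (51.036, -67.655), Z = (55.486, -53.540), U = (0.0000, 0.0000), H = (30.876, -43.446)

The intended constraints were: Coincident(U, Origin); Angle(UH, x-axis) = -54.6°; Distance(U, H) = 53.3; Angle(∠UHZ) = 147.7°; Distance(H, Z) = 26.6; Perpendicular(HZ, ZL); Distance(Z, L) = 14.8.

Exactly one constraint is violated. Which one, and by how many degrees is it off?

Perpendicular(HZ, ZL) — off by 4.80°.

U = (0.00, 0.00) ✓; UH at -54.60° ✓; |UH| = 53.30 ✓; ∠UHZ = 147.7° ✓; |HZ| = 26.60 ✓; ∠(HZ, ZL) = 85.20° ✗; |ZL| = 14.80 ✓.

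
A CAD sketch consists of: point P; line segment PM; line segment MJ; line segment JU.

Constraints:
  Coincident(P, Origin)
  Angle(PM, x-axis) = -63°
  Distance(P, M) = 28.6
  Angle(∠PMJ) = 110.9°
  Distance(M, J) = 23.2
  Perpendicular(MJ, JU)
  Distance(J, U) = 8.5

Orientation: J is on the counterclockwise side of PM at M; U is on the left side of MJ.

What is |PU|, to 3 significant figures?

38.0

∠PMJ = 110.9°, so MJ runs at -63.0° + (180° − 110.9°) = 6.10° from the x-axis; with |MJ| = 23.2, J = M + 23.2·(cos 6.10°, sin 6.10°) = (36.1, -23.0). MJ ⟂ JU; with |JU| = 8.5 on the left of MJ, U = J + 8.5·(-0.106, 0.994) = (35.1, -14.6). Then |PU| = |U − P| = 38.0.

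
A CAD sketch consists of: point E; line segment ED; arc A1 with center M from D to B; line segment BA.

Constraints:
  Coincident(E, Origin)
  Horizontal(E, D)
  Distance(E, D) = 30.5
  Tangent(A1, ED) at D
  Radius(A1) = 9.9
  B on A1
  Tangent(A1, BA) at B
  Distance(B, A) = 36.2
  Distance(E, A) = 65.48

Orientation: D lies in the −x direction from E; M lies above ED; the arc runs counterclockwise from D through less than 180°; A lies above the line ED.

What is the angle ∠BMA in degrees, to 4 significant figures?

74.70°

Checks: ∠(MD, DE) = 90.00° ✓; |MD| = 9.900 ✓; |MB| = 9.900 ✓; ∠(MB, BA) = 90.00° ✓; |BA| = 36.20 ✓; |EA| = 65.48 ✓.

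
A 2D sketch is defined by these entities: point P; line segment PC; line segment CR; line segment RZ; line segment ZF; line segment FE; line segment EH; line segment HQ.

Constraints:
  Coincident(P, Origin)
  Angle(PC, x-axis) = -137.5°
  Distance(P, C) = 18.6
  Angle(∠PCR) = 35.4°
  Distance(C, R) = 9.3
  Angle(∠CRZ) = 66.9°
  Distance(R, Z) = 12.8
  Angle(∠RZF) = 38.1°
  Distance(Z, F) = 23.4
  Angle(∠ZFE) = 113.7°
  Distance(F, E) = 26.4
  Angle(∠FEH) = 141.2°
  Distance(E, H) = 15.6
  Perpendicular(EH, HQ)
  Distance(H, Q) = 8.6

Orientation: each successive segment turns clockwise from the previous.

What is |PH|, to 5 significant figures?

42.678

∠ZFE = 113.7° gives FE at 116.60° from the x-axis; with |FE| = 26.4, E = (-36.495, 11.571). ∠FEH = 141.2° gives EH at 77.800° from the x-axis; with |EH| = 15.6, H = (-33.199, 26.819). Then |PH| = |H − P| = 42.678.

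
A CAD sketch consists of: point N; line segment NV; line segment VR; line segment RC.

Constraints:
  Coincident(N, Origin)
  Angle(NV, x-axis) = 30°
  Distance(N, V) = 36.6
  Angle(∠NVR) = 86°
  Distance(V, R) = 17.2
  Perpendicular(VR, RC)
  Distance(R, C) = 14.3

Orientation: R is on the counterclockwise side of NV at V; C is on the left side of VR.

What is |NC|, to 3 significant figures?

26.6

∠NVR = 86.0°, so VR runs at 30.0° + (180° − 86.0°) = 124° from the x-axis; with |VR| = 17.2, R = V + 17.2·(cos 124°, sin 124°) = (22.1, 32.6). The perpendicularity gives RC at right angles to VR; with |RC| = 14.3 on the left of VR, C = R + 14.3·(-0.829, -0.559) = (10.2, 24.6). Then |NC| = |C − N| = 26.6.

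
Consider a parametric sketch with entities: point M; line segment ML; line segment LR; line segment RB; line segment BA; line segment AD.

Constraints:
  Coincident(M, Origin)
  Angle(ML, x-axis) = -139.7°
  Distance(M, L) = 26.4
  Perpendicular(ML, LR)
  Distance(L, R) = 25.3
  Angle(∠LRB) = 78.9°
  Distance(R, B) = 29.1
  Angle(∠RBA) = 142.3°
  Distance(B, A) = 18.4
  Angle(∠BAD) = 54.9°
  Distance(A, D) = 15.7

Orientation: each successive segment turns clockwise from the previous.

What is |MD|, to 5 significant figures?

4.3928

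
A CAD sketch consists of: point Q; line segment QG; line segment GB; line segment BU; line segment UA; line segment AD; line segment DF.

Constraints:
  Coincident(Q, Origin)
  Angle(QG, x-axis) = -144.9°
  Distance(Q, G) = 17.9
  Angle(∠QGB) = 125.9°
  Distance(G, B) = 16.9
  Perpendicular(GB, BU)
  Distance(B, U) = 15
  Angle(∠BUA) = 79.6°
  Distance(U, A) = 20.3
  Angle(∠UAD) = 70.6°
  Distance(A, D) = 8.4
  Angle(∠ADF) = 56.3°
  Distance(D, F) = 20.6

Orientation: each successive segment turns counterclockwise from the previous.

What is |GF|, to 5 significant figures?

24.729

∠UAD = 70.6° gives AD at -151.00° from the x-axis; with |AD| = 8.4, D = (-10.615, -11.457). ∠ADF = 56.3° gives DF at -27.300° from the x-axis; with |DF| = 20.6, F = (7.6910, -20.905). Then |GF| = |F − G| = 24.729.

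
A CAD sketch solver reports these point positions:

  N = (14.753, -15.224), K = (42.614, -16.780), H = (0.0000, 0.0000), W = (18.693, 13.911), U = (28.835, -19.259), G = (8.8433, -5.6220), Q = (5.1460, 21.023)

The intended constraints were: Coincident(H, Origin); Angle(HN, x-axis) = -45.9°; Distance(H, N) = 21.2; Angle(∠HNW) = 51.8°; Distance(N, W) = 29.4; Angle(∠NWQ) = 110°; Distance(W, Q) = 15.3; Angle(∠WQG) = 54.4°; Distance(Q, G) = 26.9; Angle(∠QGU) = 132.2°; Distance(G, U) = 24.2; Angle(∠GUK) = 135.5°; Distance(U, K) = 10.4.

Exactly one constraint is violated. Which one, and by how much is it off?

Distance(U, K) = 10.4 — off by 3.60.

H = (0.00, 0.00) ✓; HN at -45.90° ✓; |HN| = 21.20 ✓; ∠HNW = 51.80° ✓; |NW| = 29.40 ✓; ∠NWQ = 110.0° ✓; |WQ| = 15.30 ✓; ∠WQG = 54.40° ✓; |QG| = 26.90 ✓; ∠QGU = 132.2° ✓; |GU| = 24.20 ✓; ∠GUK = 135.5° ✓; |UK| = 14.00 ✗.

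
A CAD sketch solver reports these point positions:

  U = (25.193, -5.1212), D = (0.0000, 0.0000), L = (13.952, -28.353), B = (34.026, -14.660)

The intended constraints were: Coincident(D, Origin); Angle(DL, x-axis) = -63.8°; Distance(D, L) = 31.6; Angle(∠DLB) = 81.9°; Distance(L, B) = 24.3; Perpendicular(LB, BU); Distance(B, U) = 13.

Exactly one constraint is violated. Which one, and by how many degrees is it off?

Perpendicular(LB, BU) — off by 8.50°.

D = (0.00, 0.00) ✓; DL at -63.80° ✓; |DL| = 31.60 ✓; ∠DLB = 81.90° ✓; |LB| = 24.30 ✓; ∠(LB, BU) = 98.50° ✗; |BU| = 13.00 ✓.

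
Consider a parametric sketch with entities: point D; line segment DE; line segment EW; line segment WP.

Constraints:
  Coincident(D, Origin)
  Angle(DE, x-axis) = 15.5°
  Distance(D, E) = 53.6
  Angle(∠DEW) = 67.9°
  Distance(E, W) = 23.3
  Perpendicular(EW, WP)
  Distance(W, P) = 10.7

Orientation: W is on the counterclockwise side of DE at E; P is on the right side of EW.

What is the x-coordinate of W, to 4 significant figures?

37.43

D is at the origin; DE runs at 15.5° with length 53.6, so E = 53.6·(cos 15.5°, sin 15.5°) = (51.65, 14.32). ∠DEW = 67.9°, so EW runs at 15.5° + (180° − 67.9°) = 127.6° from the x-axis; with |EW| = 23.3, W = E + 23.3·(cos 127.6°, sin 127.6°) = (37.43, 32.78). So W.x = 37.43.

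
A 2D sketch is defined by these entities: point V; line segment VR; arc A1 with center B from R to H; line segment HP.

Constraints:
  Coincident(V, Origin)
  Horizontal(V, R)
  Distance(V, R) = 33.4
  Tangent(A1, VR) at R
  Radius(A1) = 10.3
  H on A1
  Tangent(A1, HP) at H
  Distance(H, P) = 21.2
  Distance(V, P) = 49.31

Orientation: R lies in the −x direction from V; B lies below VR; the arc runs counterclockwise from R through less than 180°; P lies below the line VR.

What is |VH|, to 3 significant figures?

45.2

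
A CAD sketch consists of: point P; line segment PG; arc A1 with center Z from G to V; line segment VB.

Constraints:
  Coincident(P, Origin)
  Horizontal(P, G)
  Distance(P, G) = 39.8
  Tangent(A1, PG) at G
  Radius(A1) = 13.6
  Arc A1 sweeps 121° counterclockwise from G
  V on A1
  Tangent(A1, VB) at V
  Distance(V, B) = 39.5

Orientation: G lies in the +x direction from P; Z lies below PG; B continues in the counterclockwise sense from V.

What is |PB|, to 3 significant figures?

72.9

P is at the origin; PG is horizontal with |PG| = 39.8 and G on the +x side, so G = (39.8, 0.00). Tangency of A1 to PG means the radius ZG is perpendicular to PG, so Z = G + (0, -13.6) = (39.8, -13.6). On A1, G sits at bearing 90° from Z; a 121° counterclockwise sweep puts V at bearing 211°, so V = Z + 13.6·(cos 211°, sin 211°) = (28.1, -20.6). A1 meets VB tangentially, so ZV is at right angles to VB, so VB runs along (−sin 211°, cos 211°); with |VB| = 39.5, B = (48.5, -54.5). Then |PB| = |B − P| = 72.9.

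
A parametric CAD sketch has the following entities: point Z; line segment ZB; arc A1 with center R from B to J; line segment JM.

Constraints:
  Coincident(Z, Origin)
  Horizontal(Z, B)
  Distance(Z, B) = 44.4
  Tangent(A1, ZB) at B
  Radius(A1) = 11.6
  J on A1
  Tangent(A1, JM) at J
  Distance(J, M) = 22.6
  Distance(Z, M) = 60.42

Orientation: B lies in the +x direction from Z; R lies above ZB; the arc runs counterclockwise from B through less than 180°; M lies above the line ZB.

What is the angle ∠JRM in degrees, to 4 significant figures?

62.83°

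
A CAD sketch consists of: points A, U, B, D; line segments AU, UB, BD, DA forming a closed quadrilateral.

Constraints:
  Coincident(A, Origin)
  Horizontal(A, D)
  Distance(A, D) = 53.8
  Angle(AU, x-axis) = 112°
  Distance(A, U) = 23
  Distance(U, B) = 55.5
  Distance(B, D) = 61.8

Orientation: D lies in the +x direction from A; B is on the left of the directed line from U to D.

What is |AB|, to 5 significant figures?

66.819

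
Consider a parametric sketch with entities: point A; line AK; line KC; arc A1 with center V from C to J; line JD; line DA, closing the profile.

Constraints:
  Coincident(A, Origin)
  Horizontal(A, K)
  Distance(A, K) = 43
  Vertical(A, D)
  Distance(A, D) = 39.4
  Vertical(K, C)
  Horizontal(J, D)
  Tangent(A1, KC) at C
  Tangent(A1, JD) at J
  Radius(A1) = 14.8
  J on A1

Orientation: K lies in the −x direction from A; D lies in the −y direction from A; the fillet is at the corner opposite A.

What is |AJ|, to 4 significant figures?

48.45

The virtual corner opposite A is at (-43.00, -39.40). The tangent condition forces VC to be normal to KC and the tangent condition forces VJ to be normal to JD, with radius 14.8, so the center V sits 14.8 in from both sides at V = (-28.20, -24.60). That places the tangent points at C = (-43.00, -24.60) on KC and J = (-28.20, -39.40) on JD. Then |AJ| = |J − A| = 48.45.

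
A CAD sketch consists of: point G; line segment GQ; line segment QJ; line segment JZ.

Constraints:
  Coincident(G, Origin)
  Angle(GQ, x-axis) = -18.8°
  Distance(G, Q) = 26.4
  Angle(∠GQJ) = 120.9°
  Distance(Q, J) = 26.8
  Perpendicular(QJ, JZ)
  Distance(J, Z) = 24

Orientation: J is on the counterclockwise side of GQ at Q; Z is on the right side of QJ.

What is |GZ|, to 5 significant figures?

61.686

G is at the origin; GQ runs at -18.8° with length 26.4, so Q = 26.4·(cos -18.8°, sin -18.8°) = (24.992, -8.5078). ∠GQJ = 120.9°, so QJ runs at -18.8° + (180° − 120.9°) = 40.300° from the x-axis; with |QJ| = 26.8, J = Q + 26.8·(cos 40.300°, sin 40.300°) = (45.431, 8.8262). QJ ⟂ JZ; with |JZ| = 24.0 on the right of QJ, Z = J + 24.0·(0.64679, -0.76267) = (60.954, -9.4779). Then |GZ| = |Z − G| = 61.686.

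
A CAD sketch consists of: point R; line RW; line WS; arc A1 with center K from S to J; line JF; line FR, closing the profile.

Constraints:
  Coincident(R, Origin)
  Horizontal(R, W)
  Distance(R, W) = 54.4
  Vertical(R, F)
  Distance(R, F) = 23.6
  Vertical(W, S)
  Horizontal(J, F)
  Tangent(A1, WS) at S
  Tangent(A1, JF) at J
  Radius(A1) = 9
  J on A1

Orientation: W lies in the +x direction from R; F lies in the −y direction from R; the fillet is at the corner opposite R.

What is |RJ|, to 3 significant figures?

51.2

R is at the origin; RW is horizontal with |RW| = 54.4 and W on the +x side, so W = (54.4, 0.00). RF is vertical with |RF| = 23.6 and F on the −y side, so F = (0.00, -23.6). The virtual corner opposite R is at (54.4, -23.6). A1 meets WS tangentially, so KS is at right angles to WS and since A1 is tangent to JF there, KJ ⟂ JF, with radius 9.0, so the center K sits 9.0 in from both sides at K = (45.4, -14.6). That places the tangent points at S = (54.4, -14.6) on WS and J = (45.4, -23.6) on JF. Then |RJ| = |J − R| = 51.2.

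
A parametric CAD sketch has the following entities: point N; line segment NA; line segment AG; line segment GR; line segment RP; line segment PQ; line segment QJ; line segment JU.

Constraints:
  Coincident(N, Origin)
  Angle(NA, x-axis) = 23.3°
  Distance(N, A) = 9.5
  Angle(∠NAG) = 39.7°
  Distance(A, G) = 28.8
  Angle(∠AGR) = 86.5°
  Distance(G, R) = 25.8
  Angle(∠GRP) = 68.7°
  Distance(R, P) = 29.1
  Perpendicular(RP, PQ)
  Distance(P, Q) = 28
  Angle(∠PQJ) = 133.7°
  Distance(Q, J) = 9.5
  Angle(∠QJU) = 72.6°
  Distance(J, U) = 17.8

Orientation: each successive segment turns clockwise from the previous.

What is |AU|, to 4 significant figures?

22.19

N is at the origin; NA runs at 23.3° with length 9.5, so A = (8.725, 3.758). ∠NAG = 39.7° gives AG at -117.0° from the x-axis; with |AG| = 28.8, G = (-4.350, -21.90). ∠AGR = 86.5° gives GR at 149.5° from the x-axis; with |GR| = 25.8, R = (-26.58, -8.809). ∠GRP = 68.7° gives RP at 38.20° from the x-axis; with |RP| = 29.1, P = (-3.711, 9.187). The perpendicularity gives PQ at right angles to RP, so PQ runs at -51.80°; with |PQ| = 28.0, Q = (13.60, -12.82). ∠PQJ = 133.7° gives QJ at -98.10° from the x-axis; with |QJ| = 9.5, J = (12.27, -22.22). ∠QJU = 72.6° gives JU at 154.5° from the x-axis; with |JU| = 17.8, U = (-3.800, -14.56). Then |AU| = |U − A| = 22.19.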